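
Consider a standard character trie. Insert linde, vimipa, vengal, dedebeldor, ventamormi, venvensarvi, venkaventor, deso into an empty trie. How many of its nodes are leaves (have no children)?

8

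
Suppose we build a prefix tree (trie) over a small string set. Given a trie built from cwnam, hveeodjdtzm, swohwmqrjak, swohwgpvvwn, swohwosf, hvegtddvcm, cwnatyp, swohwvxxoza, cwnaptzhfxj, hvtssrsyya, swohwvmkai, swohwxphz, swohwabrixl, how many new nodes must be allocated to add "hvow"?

2

"hv" is already a path in the trie; the remaining "ow" must be added.
New nodes needed: |"hvow"| − 2 = 4 − 2 = 2.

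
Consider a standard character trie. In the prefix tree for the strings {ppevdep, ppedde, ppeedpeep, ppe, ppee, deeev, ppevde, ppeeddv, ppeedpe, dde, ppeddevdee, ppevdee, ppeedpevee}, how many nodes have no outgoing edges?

8

A leaf is a node with no children — equivalently, the end of a word that is not a proper prefix of any other stored word.
Those words: "dde", "deeev", "ppeddevdee", "ppeeddv", "ppeedpeep", "ppeedpevee", "ppevdee", "ppevdep"
Leaf count: 8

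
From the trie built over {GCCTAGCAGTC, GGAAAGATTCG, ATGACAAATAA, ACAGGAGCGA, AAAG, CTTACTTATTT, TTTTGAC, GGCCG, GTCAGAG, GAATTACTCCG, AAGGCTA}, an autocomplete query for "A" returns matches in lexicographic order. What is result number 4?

ATGACAAATAA

Filter for "A…" and sort: "AAAG", "AAGGCTA", "ACAGGAGCGA", "ATGACAAATAA"
The 4th is ATGACAAATAA.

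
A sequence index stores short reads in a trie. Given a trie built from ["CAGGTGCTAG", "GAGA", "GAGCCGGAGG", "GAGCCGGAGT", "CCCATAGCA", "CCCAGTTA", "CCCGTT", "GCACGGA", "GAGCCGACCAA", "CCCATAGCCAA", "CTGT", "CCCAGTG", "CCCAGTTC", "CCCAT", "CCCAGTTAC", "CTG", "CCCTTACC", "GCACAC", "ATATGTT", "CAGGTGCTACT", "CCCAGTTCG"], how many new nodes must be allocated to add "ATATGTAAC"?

Walking "ATATGTAAC" from the root, the first 6 characters ("ATATGT") follow existing edges; "A" is the first miss.
So 9 − 6 = 3 new nodes.

3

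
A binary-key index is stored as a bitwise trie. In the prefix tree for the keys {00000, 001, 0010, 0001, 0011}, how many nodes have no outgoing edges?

Leaves are exactly the stored words that no other stored word extends.
Those words: "00000", "0001", "0010", "0011"
Leaf count: 4

4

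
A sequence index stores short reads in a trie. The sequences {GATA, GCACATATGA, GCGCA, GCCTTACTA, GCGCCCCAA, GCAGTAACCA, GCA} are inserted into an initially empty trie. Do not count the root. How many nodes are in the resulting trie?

35

Trace insertions, counting only characters that open a new branch:
  "GATA" → 4 new (G, A, T, A)
  "GCACATATGA" → prefix "G" already present; 9 new (C, A, C, A, T, A, T, G, A)
  "GCGCA" → prefix "GC" already present; 3 new (G, C, A)
  "GCCTTACTA" → prefix "GC" already present; 7 new (C, T, T, A, C, T, A)
  "GCGCCCCAA" → prefix "GCGC" already present; 5 new (C, C, C, A, A)
  "GCAGTAACCA" → prefix "GCA" already present; 7 new (G, T, A, A, C, C, A)
  "GCA" → prefix "GCA" already present; 0 new (none)
Total nodes = 4 + 9 + 3 + 7 + 5 + 7 + 0 = 35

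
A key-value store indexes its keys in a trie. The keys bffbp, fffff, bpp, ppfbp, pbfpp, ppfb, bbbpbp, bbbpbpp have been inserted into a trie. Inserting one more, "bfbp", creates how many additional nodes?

2

"bf" is already a path in the trie; the remaining "bp" must be added.
Each of the 2 remaining characters creates one node.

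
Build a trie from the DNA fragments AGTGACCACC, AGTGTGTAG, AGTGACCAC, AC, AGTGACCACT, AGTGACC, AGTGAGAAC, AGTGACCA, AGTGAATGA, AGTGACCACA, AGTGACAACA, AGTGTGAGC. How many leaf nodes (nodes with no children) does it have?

Leaves are exactly the stored words that no other stored word extends.
Those words: "AC", "AGTGAATGA", "AGTGACAACA", "AGTGACCACA", "AGTGACCACC", "AGTGACCACT", "AGTGAGAAC", "AGTGTGAGC", "AGTGTGTAG"
Leaf count: 9

9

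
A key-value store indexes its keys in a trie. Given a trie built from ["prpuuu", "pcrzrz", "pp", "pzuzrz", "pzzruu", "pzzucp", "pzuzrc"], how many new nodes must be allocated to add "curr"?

No existing word starts with "c", so every character of "curr" needs a new node.
4 − 0 = 4 new nodes.

4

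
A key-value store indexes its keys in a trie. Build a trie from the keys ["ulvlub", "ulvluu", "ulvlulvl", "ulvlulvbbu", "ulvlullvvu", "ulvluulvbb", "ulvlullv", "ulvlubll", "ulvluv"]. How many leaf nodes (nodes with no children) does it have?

6

Leaves are exactly the stored words that no other stored word extends.
Those words: "ulvlubll", "ulvlullvvu", "ulvlulvbbu", "ulvlulvl", "ulvluulvbb", "ulvluv"
Leaf count: 6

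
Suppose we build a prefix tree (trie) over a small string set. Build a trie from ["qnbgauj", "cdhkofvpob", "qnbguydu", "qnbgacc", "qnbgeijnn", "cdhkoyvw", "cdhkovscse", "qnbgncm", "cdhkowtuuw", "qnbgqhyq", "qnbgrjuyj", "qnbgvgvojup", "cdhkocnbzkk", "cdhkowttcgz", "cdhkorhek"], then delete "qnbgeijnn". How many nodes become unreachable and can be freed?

5

Walk "qnbgeijnn" from the leaf back toward the root, removing each node that no remaining word uses.
The suffix "eijnn" (5 nodes) is used only by "qnbgeijnn"; the node for "qnbg" still has the child "a", so pruning stops there.
Nodes removed: 5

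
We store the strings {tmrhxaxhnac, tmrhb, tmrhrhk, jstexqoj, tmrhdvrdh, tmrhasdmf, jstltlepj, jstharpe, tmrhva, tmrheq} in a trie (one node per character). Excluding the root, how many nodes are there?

48

Count nodes per top-level branch (shared prefixes stored once):
  'j'-branch (jstexqoj, jstharpe, jstltlepj): 19 nodes
  't'-branch (tmrhasdmf, tmrhb, tmrhdvrdh, tmrheq, tmrhrhk, tmrhva, tmrhxaxhnac): 29 nodes
Sum: 48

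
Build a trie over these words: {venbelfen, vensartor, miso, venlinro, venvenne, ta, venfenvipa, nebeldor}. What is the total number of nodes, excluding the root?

46

For each word, the new-node count is its length minus the longest prefix already in the trie:
  "venbelfen" → 9 new (v, e, n, b, e, l, f, e, n)
  "vensartor" → prefix "ven" already present; 6 new (s, a, r, t, o, r)
  "miso" → 4 new (m, i, s, o)
  "venlinro" → prefix "ven" already present; 5 new (l, i, n, r, o)
  "venvenne" → prefix "ven" already present; 5 new (v, e, n, n, e)
  "ta" → 2 new (t, a)
  "venfenvipa" → prefix "ven" already present; 7 new (f, e, n, v, i, p, a)
  "nebeldor" → 8 new (n, e, b, e, l, d, o, r)
Total nodes = 9 + 6 + 4 + 5 + 5 + 2 + 7 + 8 = 46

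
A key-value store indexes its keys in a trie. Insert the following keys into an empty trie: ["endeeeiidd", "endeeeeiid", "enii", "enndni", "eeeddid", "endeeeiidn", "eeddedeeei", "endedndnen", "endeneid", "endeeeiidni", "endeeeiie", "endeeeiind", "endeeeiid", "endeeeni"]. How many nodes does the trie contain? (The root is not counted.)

51

Trace insertions, counting only characters that open a new branch:
  "endeeeiidd" → 10 new (e, n, d, e, e, e, i, i, d, d)
  "endeeeeiid" → prefix "endeee" already present; 4 new (e, i, i, d)
  "enii" → prefix "en" already present; 2 new (i, i)
  "enndni" → prefix "en" already present; 4 new (n, d, n, i)
  "eeeddid" → prefix "e" already present; 6 new (e, e, d, d, i, d)
  "endeeeiidn" → prefix "endeeeiid" already present; 1 new (n)
  "eeddedeeei" → prefix "ee" already present; 8 new (d, d, e, d, e, e, e, i)
  "endedndnen" → prefix "ende" already present; 6 new (d, n, d, n, e, n)
  "endeneid" → prefix "ende" already present; 4 new (n, e, i, d)
  "endeeeiidni" → prefix "endeeeiidn" already present; 1 new (i)
  "endeeeiie" → prefix "endeeeii" already present; 1 new (e)
  "endeeeiind" → prefix "endeeeii" already present; 2 new (n, d)
  "endeeeiid" → prefix "endeeeiid" already present; 0 new (none)
  "endeeeni" → prefix "endeee" already present; 2 new (n, i)
Total nodes = 10 + 4 + 2 + 4 + 6 + 1 + 8 + 6 + 4 + 1 + 1 + 2 + 0 + 2 = 51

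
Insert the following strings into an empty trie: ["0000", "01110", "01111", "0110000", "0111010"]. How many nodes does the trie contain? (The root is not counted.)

Trie structure (* marks end of a word):
(root)
└─ 0
   ├─ 0
   │  └─ 0
   │     └─ 0 *
   └─ 1
      └─ 1
         ├─ 0
         │  └─ 0
         │     └─ 0
         │        └─ 0 *
         └─ 1
            ├─ 0 *
            │  └─ 1
            │     └─ 0 *
            └─ 1 *
Counting every labelled node above: 15.

15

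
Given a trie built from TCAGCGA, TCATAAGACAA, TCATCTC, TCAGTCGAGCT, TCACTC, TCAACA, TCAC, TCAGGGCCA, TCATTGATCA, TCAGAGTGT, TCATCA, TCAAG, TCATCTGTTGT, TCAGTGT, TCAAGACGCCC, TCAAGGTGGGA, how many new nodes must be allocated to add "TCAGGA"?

1

"TCAGG" is already a path in the trie; the remaining "A" must be added.
New nodes needed: |"TCAGGA"| − 5 = 6 − 5 = 1.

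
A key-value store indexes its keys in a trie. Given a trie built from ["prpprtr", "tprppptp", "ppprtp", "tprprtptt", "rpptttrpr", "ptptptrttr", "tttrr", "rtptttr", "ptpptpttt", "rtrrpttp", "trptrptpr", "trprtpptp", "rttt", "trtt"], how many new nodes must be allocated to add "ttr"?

1

"tt" is already a path in the trie; the remaining "r" must be added.
So 3 − 2 = 1 new nodes.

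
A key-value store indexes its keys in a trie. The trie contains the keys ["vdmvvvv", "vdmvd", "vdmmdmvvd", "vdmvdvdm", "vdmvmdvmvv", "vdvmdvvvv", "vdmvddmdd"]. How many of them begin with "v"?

7

Filter for entries beginning with "v":
Matches: "vdmmdmvvd", "vdmvd", "vdmvddmdd", "vdmvdvdm", "vdmvmdvmvv", "vdmvvvv", "vdvmdvvvv"
Count: 7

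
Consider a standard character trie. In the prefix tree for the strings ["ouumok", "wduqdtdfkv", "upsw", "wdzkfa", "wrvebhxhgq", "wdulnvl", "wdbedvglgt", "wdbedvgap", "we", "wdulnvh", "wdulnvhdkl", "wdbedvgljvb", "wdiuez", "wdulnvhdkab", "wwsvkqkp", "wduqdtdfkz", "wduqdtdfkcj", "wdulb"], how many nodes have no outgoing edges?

17

A leaf is a node with no children — equivalently, the end of a word that is not a proper prefix of any other stored word.
Those words: "ouumok", "upsw", "wdbedvgap", "wdbedvglgt", "wdbedvgljvb", "wdiuez", "wdulb", "wdulnvhdkab", "wdulnvhdkl", "wdulnvl", "wduqdtdfkcj", "wduqdtdfkv", "wduqdtdfkz", "wdzkfa", "we", "wrvebhxhgq", "wwsvkqkp"
Leaf count: 17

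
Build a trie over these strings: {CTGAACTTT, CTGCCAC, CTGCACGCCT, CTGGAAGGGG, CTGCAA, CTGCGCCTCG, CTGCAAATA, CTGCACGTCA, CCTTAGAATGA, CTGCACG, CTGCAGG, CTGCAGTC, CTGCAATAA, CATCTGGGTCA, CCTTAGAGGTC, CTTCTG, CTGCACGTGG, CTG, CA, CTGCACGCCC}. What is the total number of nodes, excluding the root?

Trace insertions, counting only characters that open a new branch:
  "CTGAACTTT" → 9 new (C, T, G, A, A, C, T, T, T)
  "CTGCCAC" → prefix "CTG" already present; 4 new (C, C, A, C)
  "CTGCACGCCT" → prefix "CTGC" already present; 6 new (A, C, G, C, C, T)
  "CTGGAAGGGG" → prefix "CTG" already present; 7 new (G, A, A, G, G, G, G)
  "CTGCAA" → prefix "CTGCA" already present; 1 new (A)
  "CTGCGCCTCG" → prefix "CTGC" already present; 6 new (G, C, C, T, C, G)
  "CTGCAAATA" → prefix "CTGCAA" already present; 3 new (A, T, A)
  "CTGCACGTCA" → prefix "CTGCACG" already present; 3 new (T, C, A)
  "CCTTAGAATGA" → prefix "C" already present; 10 new (C, T, T, A, G, A, A, T, G, A)
  "CTGCACG" → prefix "CTGCACG" already present; 0 new (none)
  "CTGCAGG" → prefix "CTGCA" already present; 2 new (G, G)
  "CTGCAGTC" → prefix "CTGCAG" already present; 2 new (T, C)
  "CTGCAATAA" → prefix "CTGCAA" already present; 3 new (T, A, A)
  "CATCTGGGTCA" → prefix "C" already present; 10 new (A, T, C, T, G, G, G, T, C, A)
  "CCTTAGAGGTC" → prefix "CCTTAGA" already present; 4 new (G, G, T, C)
  "CTTCTG" → prefix "CT" already present; 4 new (T, C, T, G)
  "CTGCACGTGG" → prefix "CTGCACGT" already present; 2 new (G, G)
  "CTG" → prefix "CTG" already present; 0 new (none)
  "CA" → prefix "CA" already present; 0 new (none)
  "CTGCACGCCC" → prefix "CTGCACGCC" already present; 1 new (C)
Total nodes = 9 + 4 + 6 + 7 + 1 + 6 + 3 + 3 + 10 + 0 + 2 + 2 + 3 + 10 + 4 + 4 + 2 + 0 + 0 + 1 = 77

77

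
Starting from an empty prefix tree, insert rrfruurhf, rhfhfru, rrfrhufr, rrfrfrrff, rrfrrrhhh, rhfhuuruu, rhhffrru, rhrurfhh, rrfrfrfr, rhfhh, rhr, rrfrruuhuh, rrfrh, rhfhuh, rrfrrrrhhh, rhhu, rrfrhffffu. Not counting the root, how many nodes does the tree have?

Insert word by word; a character creates a node only if that edge doesn't already exist:
  "rrfruurhf" → 9 new (r, r, f, r, u, u, r, h, f)
  "rhfhfru" → prefix "r" already present; 6 new (h, f, h, f, r, u)
  "rrfrhufr" → prefix "rrfr" already present; 4 new (h, u, f, r)
  "rrfrfrrff" → prefix "rrfr" already present; 5 new (f, r, r, f, f)
  "rrfrrrhhh" → prefix "rrfr" already present; 5 new (r, r, h, h, h)
  "rhfhuuruu" → prefix "rhfh" already present; 5 new (u, u, r, u, u)
  "rhhffrru" → prefix "rh" already present; 6 new (h, f, f, r, r, u)
  "rhrurfhh" → prefix "rh" already present; 6 new (r, u, r, f, h, h)
  "rrfrfrfr" → prefix "rrfrfr" already present; 2 new (f, r)
  "rhfhh" → prefix "rhfh" already present; 1 new (h)
  "rhr" → prefix "rhr" already present; 0 new (none)
  "rrfrruuhuh" → prefix "rrfrr" already present; 5 new (u, u, h, u, h)
  "rrfrh" → prefix "rrfrh" already present; 0 new (none)
  "rhfhuh" → prefix "rhfhu" already present; 1 new (h)
  "rrfrrrrhhh" → prefix "rrfrrr" already present; 4 new (r, h, h, h)
  "rhhu" → prefix "rhh" already present; 1 new (u)
  "rrfrhffffu" → prefix "rrfrh" already present; 5 new (f, f, f, f, u)
Total nodes = 9 + 6 + 4 + 5 + 5 + 5 + 6 + 6 + 2 + 1 + 0 + 5 + 0 + 1 + 4 + 1 + 5 = 65

65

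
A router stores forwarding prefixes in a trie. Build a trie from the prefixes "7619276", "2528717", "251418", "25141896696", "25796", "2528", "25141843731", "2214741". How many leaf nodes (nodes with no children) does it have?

6

A leaf is a node with no children — equivalently, the end of a word that is not a proper prefix of any other stored word.
Those words: "2214741", "25141843731", "25141896696", "2528717", "25796", "7619276"
Leaf count: 6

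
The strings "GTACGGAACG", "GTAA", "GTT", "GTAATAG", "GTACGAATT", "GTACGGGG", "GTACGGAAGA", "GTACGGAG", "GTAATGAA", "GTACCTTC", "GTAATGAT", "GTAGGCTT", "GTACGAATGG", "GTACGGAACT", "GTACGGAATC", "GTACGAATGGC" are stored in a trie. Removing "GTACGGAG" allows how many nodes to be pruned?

1

After clearing the end-marker at "GTACGGAG", prune upward until reaching a node still needed by another word.
The suffix "G" (1 node) is used only by "GTACGGAG"; the node for "GTACGGA" still has the child "A", so pruning stops there.
Nodes removed: 1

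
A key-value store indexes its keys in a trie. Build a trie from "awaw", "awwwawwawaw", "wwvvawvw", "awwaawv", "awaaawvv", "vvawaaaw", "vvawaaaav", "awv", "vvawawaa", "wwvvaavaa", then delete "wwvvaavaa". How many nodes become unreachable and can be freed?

Walk "wwvvaavaa" from the leaf back toward the root, removing each node that no remaining word uses.
The suffix "avaa" (4 nodes) is used only by "wwvvaavaa"; the node for "wwvva" still has the child "w", so pruning stops there.
Nodes removed: 4

4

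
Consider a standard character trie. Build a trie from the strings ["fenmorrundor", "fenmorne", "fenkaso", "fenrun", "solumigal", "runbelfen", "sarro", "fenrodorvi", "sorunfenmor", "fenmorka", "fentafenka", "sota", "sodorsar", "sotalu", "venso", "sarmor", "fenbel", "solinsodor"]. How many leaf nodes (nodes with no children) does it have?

Leaves are exactly the stored words that no other stored word extends.
Those words: "fenbel", "fenkaso", "fenmorka", "fenmorne", "fenmorrundor", "fenrodorvi", "fenrun", "fentafenka", "runbelfen", "sarmor", "sarro", "sodorsar", "solinsodor", "solumigal", "sorunfenmor", "sotalu", "venso"
Leaf count: 17

17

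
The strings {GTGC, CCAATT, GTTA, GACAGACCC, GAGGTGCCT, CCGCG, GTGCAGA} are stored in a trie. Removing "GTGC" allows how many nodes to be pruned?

0

Walk "GTGC" from the leaf back toward the root, removing each node that no remaining word uses.
Every node on "GTGC" is still needed (e.g. by "GTGCAGA"), so nothing is freed.
Nodes removed: 0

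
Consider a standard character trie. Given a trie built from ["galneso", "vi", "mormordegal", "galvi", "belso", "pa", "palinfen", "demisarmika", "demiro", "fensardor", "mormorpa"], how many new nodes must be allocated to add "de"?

Every character of "de" already lies on an existing path (it is a prefix of some stored word).
No new nodes are needed: 0.

0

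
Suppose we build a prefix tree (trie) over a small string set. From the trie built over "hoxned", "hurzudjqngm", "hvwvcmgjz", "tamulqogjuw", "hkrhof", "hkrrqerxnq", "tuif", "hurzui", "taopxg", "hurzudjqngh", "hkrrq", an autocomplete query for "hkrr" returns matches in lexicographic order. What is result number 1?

Words with prefix "hkrr", in lexicographic order: "hkrrq", "hkrrqerxnq"
The 1st is hkrrq.

hkrrq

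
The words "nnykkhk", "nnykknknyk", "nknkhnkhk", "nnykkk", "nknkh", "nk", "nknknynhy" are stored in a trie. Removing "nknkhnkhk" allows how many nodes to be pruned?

4

Walk "nknkhnkhk" from the leaf back toward the root, removing each node that no remaining word uses.
The suffix "nkhk" (4 nodes) is used only by "nknkhnkhk"; "nknkh" is itself a stored word, so pruning stops there.
Nodes removed: 4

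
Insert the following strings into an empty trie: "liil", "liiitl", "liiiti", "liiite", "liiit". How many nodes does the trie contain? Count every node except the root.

9

For each word, the new-node count is its length minus the longest prefix already in the trie:
  "liil" → 4 new (l, i, i, l)
  "liiitl" → prefix "lii" already present; 3 new (i, t, l)
  "liiiti" → prefix "liiit" already present; 1 new (i)
  "liiite" → prefix "liiit" already present; 1 new (e)
  "liiit" → prefix "liiit" already present; 0 new (none)
Total nodes = 4 + 3 + 1 + 1 + 0 = 9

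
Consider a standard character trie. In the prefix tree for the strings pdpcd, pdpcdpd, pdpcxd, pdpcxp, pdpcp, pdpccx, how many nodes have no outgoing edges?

5

A leaf is a node with no children — equivalently, the end of a word that is not a proper prefix of any other stored word.
Those words: "pdpccx", "pdpcdpd", "pdpcp", "pdpcxd", "pdpcxp"
Leaf count: 5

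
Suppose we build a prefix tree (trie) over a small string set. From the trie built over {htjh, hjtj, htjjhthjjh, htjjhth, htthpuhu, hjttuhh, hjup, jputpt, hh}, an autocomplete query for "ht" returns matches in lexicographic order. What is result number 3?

DFS of the "ht" subtree visits, in order: "htjh", "htjjhth", "htjjhthjjh", "htthpuhu"
Position 3: htjjhthjjh

htjjhthjjh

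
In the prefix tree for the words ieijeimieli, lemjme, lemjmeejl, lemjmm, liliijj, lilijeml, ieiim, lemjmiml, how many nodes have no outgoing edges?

Leaves are exactly the stored words that no other stored word extends.
Those words: "ieiim", "ieijeimieli", "lemjmeejl", "lemjmiml", "lemjmm", "liliijj", "lilijeml"
Leaf count: 7

7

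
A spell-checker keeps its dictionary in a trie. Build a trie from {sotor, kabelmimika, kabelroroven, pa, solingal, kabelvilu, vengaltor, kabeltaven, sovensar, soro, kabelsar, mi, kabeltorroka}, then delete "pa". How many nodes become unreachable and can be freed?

Walk "pa" from the leaf back toward the root, removing each node that no remaining word uses.
No other word shares any prefix with "pa", so all 2 of its nodes go.
Nodes removed: 2

2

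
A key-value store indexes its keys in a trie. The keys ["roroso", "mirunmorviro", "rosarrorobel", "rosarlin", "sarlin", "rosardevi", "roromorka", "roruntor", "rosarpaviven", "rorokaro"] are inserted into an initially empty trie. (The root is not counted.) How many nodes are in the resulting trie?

62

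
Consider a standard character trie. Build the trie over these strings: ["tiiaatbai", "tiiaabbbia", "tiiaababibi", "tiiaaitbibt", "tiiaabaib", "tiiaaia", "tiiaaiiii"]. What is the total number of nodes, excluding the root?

Trie structure (* marks end of a word):
(root)
└─ t
   └─ i
      └─ i
         └─ a
            └─ a
               ├─ b
               │  ├─ a
               │  │  ├─ b
               │  │  │  └─ i
               │  │  │     └─ b
               │  │  │        └─ i *
               │  │  └─ i
               │  │     └─ b *
               │  └─ b
               │     └─ b
               │        └─ i
               │           └─ a *
               ├─ i
               │  ├─ a *
               │  ├─ i
               │  │  └─ i
               │  │     └─ i *
               │  └─ t
               │     └─ b
               │        └─ i
               │           └─ b
               │              └─ t *
               └─ t
                  └─ b
                     └─ a
                        └─ i *
Counting every labelled node above: 31.

31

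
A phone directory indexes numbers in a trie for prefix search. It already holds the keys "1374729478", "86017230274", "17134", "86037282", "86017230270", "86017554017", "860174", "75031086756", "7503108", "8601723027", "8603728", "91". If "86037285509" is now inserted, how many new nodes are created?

Walking "86037285509" from the root, the first 7 characters ("8603728") follow existing edges; "5" is the first miss.
New nodes needed: |"86037285509"| − 7 = 11 − 7 = 4.

4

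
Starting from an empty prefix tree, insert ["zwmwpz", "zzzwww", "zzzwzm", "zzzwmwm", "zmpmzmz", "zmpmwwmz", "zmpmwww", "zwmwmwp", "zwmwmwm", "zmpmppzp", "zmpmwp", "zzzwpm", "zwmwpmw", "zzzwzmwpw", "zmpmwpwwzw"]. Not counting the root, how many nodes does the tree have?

Insert word by word; a character creates a node only if that edge doesn't already exist:
  "zwmwpz" → 6 new (z, w, m, w, p, z)
  "zzzwww" → prefix "z" already present; 5 new (z, z, w, w, w)
  "zzzwzm" → prefix "zzzw" already present; 2 new (z, m)
  "zzzwmwm" → prefix "zzzw" already present; 3 new (m, w, m)
  "zmpmzmz" → prefix "z" already present; 6 new (m, p, m, z, m, z)
  "zmpmwwmz" → prefix "zmpm" already present; 4 new (w, w, m, z)
  "zmpmwww" → prefix "zmpmww" already present; 1 new (w)
  "zwmwmwp" → prefix "zwmw" already present; 3 new (m, w, p)
  "zwmwmwm" → prefix "zwmwmw" already present; 1 new (m)
  "zmpmppzp" → prefix "zmpm" already present; 4 new (p, p, z, p)
  "zmpmwp" → prefix "zmpmw" already present; 1 new (p)
  "zzzwpm" → prefix "zzzw" already present; 2 new (p, m)
  "zwmwpmw" → prefix "zwmwp" already present; 2 new (m, w)
  "zzzwzmwpw" → prefix "zzzwzm" already present; 3 new (w, p, w)
  "zmpmwpwwzw" → prefix "zmpmwp" already present; 4 new (w, w, z, w)
Total nodes = 6 + 5 + 2 + 3 + 6 + 4 + 1 + 3 + 1 + 4 + 1 + 2 + 2 + 3 + 4 = 47

47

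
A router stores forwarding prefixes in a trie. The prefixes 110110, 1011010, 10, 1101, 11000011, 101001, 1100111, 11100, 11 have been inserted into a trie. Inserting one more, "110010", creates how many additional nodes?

1

Walking "110010" from the root, the first 5 characters ("11001") follow existing edges; "0" is the first miss.
So 6 − 5 = 1 new nodes.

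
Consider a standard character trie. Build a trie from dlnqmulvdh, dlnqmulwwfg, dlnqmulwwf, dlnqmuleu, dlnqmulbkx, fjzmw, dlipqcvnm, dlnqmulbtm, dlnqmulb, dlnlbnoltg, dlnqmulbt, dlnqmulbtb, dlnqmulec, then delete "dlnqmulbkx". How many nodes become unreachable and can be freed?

Walk "dlnqmulbkx" from the leaf back toward the root, removing each node that no remaining word uses.
The suffix "kx" (2 nodes) is used only by "dlnqmulbkx"; the node for "dlnqmulb" still has the child "t", so pruning stops there.
Nodes removed: 2

2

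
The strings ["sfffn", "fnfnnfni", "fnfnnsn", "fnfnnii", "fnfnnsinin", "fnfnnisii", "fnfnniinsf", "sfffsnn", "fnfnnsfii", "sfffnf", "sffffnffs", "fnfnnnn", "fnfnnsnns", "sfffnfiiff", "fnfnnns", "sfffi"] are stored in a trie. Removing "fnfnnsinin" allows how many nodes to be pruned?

4

After clearing the end-marker at "fnfnnsinin", prune upward until reaching a node still needed by another word.
The suffix "inin" (4 nodes) is used only by "fnfnnsinin"; the node for "fnfnns" still has the child "n", so pruning stops there.
Nodes removed: 4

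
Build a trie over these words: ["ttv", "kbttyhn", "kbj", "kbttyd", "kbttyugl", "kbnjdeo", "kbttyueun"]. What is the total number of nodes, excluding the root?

23

For each word, the new-node count is its length minus the longest prefix already in the trie:
  "ttv" → 3 new (t, t, v)
  "kbttyhn" → 7 new (k, b, t, t, y, h, n)
  "kbj" → prefix "kb" already present; 1 new (j)
  "kbttyd" → prefix "kbtty" already present; 1 new (d)
  "kbttyugl" → prefix "kbtty" already present; 3 new (u, g, l)
  "kbnjdeo" → prefix "kb" already present; 5 new (n, j, d, e, o)
  "kbttyueun" → prefix "kbttyu" already present; 3 new (e, u, n)
Total nodes = 3 + 7 + 1 + 1 + 3 + 5 + 3 = 23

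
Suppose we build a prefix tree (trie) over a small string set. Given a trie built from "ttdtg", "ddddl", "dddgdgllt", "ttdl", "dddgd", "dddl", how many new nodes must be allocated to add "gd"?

2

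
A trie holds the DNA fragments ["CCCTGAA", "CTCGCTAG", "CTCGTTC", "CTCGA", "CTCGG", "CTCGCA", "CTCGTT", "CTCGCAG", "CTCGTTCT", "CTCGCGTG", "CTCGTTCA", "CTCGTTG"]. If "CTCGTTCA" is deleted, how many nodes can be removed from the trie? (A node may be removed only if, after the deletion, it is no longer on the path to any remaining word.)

Walk "CTCGTTCA" from the leaf back toward the root, removing each node that no remaining word uses.
The suffix "A" (1 node) is used only by "CTCGTTCA"; the node for "CTCGTTC" still has the child "T", so pruning stops there.
Nodes removed: 1

1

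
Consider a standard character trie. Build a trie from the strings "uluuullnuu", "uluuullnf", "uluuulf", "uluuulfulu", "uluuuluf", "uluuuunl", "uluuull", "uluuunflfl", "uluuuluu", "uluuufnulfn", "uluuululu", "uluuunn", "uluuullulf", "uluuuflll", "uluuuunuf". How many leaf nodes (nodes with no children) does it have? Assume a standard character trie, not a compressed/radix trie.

13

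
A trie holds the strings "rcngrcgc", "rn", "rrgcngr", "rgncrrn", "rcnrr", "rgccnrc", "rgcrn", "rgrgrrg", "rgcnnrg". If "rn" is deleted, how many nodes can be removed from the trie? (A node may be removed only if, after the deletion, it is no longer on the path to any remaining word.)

1

Walk "rn" from the leaf back toward the root, removing each node that no remaining word uses.
The suffix "n" (1 node) is used only by "rn"; the node for "r" still has the child "c", so pruning stops there.
Nodes removed: 1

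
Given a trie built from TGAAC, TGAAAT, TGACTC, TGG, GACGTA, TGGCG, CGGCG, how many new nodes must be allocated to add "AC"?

2

Nothing in the trie begins with "A"; the whole of "AC" is new.
2 − 0 = 2 new nodes.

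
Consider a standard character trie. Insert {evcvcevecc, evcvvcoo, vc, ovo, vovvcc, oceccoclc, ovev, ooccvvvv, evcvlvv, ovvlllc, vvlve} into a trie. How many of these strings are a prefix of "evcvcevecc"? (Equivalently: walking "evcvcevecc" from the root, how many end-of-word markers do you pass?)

Walk "evcvcevecc" from the root; an end-of-word marker is hit whenever a stored word is a prefix of "evcvcevecc".
Prefixes of the query that are stored words: "evcvcevecc"
Count: 1

1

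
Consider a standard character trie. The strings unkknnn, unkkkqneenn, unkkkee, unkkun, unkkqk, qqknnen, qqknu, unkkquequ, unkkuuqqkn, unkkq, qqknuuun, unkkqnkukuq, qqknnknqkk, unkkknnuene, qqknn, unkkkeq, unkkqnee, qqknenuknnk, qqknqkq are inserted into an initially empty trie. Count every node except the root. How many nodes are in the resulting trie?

Insert word by word; a character creates a node only if that edge doesn't already exist:
  "unkknnn" → 7 new (u, n, k, k, n, n, n)
  "unkkkqneenn" → prefix "unkk" already present; 7 new (k, q, n, e, e, n, n)
  "unkkkee" → prefix "unkkk" already present; 2 new (e, e)
  "unkkun" → prefix "unkk" already present; 2 new (u, n)
  "unkkqk" → prefix "unkk" already present; 2 new (q, k)
  "qqknnen" → 7 new (q, q, k, n, n, e, n)
  "qqknu" → prefix "qqkn" already present; 1 new (u)
  "unkkquequ" → prefix "unkkq" already present; 4 new (u, e, q, u)
  "unkkuuqqkn" → prefix "unkku" already present; 5 new (u, q, q, k, n)
  "unkkq" → prefix "unkkq" already present; 0 new (none)
  "qqknuuun" → prefix "qqknu" already present; 3 new (u, u, n)
  "unkkqnkukuq" → prefix "unkkq" already present; 6 new (n, k, u, k, u, q)
  "qqknnknqkk" → prefix "qqknn" already present; 5 new (k, n, q, k, k)
  "unkkknnuene" → prefix "unkkk" already present; 6 new (n, n, u, e, n, e)
  "qqknn" → prefix "qqknn" already present; 0 new (none)
  "unkkkeq" → prefix "unkkke" already present; 1 new (q)
  "unkkqnee" → prefix "unkkqn" already present; 2 new (e, e)
  "qqknenuknnk" → prefix "qqkn" already present; 7 new (e, n, u, k, n, n, k)
  "qqknqkq" → prefix "qqkn" already present; 3 new (q, k, q)
Total nodes = 7 + 7 + 2 + 2 + 2 + 7 + 1 + 4 + 5 + 0 + 3 + 6 + 5 + 6 + 0 + 1 + 2 + 7 + 3 = 70

70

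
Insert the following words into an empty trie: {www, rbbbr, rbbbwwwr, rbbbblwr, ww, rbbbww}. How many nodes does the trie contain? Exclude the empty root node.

16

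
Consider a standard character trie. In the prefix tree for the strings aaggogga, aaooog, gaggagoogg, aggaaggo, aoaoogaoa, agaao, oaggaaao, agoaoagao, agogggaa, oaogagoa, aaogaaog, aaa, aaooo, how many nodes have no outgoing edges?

A leaf is a node with no children — equivalently, the end of a word that is not a proper prefix of any other stored word.
Those words: "aaa", "aaggogga", "aaogaaog", "aaooog", "agaao", "aggaaggo", "agoaoagao", "agogggaa", "aoaoogaoa", "gaggagoogg", "oaggaaao", "oaogagoa"
Leaf count: 12

12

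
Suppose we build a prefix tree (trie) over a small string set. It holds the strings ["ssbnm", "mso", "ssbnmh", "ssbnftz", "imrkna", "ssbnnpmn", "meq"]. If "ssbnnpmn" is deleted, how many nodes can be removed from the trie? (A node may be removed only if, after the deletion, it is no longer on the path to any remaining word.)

4

Walk "ssbnnpmn" from the leaf back toward the root, removing each node that no remaining word uses.
The suffix "npmn" (4 nodes) is used only by "ssbnnpmn"; the node for "ssbn" still has the child "m", so pruning stops there.
Nodes removed: 4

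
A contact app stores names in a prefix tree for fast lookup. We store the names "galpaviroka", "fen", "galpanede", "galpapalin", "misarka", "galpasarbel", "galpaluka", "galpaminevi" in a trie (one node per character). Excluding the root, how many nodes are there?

Count nodes per top-level branch (shared prefixes stored once):
  'f'-branch (fen): 3 nodes
  'g'-branch (galpaluka, galpaminevi, galpanede, galpapalin, galpasarbel, galpaviroka): 36 nodes
  'm'-branch (misarka): 7 nodes
Sum: 46

46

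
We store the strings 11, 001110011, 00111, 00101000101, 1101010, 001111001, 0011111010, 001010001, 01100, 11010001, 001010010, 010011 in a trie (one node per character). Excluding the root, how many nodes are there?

45

For each word, the new-node count is its length minus the longest prefix already in the trie:
  "11" → 2 new (1, 1)
  "001110011" → 9 new (0, 0, 1, 1, 1, 0, 0, 1, 1)
  "00111" → prefix "00111" already present; 0 new (none)
  "00101000101" → prefix "001" already present; 8 new (0, 1, 0, 0, 0, 1, 0, 1)
  "1101010" → prefix "11" already present; 5 new (0, 1, 0, 1, 0)
  "001111001" → prefix "00111" already present; 4 new (1, 0, 0, 1)
  "0011111010" → prefix "001111" already present; 4 new (1, 0, 1, 0)
  "001010001" → prefix "001010001" already present; 0 new (none)
  "01100" → prefix "0" already present; 4 new (1, 1, 0, 0)
  "11010001" → prefix "11010" already present; 3 new (0, 0, 1)
  "001010010" → prefix "0010100" already present; 2 new (1, 0)
  "010011" → prefix "01" already present; 4 new (0, 0, 1, 1)
Total nodes = 2 + 9 + 0 + 8 + 5 + 4 + 4 + 0 + 4 + 3 + 2 + 4 = 45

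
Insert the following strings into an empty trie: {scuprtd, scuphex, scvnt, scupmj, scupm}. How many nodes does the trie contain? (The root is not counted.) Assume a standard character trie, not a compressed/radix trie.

Trace insertions, counting only characters that open a new branch:
  "scuprtd" → 7 new (s, c, u, p, r, t, d)
  "scuphex" → prefix "scup" already present; 3 new (h, e, x)
  "scvnt" → prefix "sc" already present; 3 new (v, n, t)
  "scupmj" → prefix "scup" already present; 2 new (m, j)
  "scupm" → prefix "scupm" already present; 0 new (none)
Total nodes = 7 + 3 + 3 + 2 + 0 = 15

15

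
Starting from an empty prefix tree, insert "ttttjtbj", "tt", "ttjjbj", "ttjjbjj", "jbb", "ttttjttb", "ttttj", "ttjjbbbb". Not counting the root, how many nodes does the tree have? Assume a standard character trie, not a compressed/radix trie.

21

For each word, the new-node count is its length minus the longest prefix already in the trie:
  "ttttjtbj" → 8 new (t, t, t, t, j, t, b, j)
  "tt" → prefix "tt" already present; 0 new (none)
  "ttjjbj" → prefix "tt" already present; 4 new (j, j, b, j)
  "ttjjbjj" → prefix "ttjjbj" already present; 1 new (j)
  "jbb" → 3 new (j, b, b)
  "ttttjttb" → prefix "ttttjt" already present; 2 new (t, b)
  "ttttj" → prefix "ttttj" already present; 0 new (none)
  "ttjjbbbb" → prefix "ttjjb" already present; 3 new (b, b, b)
Total nodes = 8 + 0 + 4 + 1 + 3 + 2 + 0 + 3 = 21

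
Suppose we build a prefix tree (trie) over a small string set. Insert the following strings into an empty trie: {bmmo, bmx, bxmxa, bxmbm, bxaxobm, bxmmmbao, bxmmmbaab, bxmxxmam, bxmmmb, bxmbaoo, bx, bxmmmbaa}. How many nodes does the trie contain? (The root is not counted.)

Count nodes per top-level branch (shared prefixes stored once):
  'b'-branch (bmmo, bmx, bx, bxaxobm, bxmbaoo, bxmbm, bxmmmb, bxmmmbaa, bxmmmbaab, bxmmmbao, bxmxa, bxmxxmam): 30 nodes
Sum: 30

30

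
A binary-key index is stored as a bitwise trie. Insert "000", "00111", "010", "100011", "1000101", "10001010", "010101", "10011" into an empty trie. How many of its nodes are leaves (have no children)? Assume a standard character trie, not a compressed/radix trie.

Leaves are exactly the stored words that no other stored word extends.
Those words: "000", "00111", "010101", "10001010", "100011", "10011"
Leaf count: 6

6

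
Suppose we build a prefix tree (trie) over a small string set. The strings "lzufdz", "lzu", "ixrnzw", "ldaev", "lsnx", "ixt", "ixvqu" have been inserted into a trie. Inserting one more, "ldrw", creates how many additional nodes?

2

The longest prefix of "ldrw" already in the trie is "ld" (length 2).
New nodes needed: |"ldrw"| − 2 = 4 − 2 = 2.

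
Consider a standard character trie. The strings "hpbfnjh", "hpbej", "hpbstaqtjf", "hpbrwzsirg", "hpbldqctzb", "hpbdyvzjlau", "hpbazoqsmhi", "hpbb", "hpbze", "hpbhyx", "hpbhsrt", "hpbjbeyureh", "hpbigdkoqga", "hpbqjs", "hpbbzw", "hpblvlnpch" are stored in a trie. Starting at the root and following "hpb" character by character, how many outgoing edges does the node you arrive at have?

13

Walk "hpb" from the root, arriving at one node.
Distinct next characters after "hpb": a, b, d, e, f, h, i, j, l, q, r, s, z.
That node has 13 child edges.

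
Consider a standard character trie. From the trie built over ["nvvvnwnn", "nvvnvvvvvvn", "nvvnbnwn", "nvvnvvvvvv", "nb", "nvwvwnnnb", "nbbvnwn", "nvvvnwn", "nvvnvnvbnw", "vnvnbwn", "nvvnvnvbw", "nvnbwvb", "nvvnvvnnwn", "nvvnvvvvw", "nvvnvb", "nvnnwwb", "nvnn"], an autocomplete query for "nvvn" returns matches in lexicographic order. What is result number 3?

nvvnvnvbnw

DFS of the "nvvn" subtree visits, in order: "nvvnbnwn", "nvvnvb", "nvvnvnvbnw", "nvvnvnvbw", "nvvnvvnnwn", "nvvnvvvvvv", "nvvnvvvvvvn", "nvvnvvvvw"
Position 3: nvvnvnvbnw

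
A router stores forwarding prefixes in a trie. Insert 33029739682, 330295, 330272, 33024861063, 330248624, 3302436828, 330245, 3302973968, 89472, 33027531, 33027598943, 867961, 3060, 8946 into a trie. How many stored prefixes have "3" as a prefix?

Filter for entries beginning with "3":
Words under "3": 3060, 3302436828, 330245, 33024861063, 330248624, 330272, 33027531, 33027598943, 330295, 3302973968, 33029739682
Count: 11

11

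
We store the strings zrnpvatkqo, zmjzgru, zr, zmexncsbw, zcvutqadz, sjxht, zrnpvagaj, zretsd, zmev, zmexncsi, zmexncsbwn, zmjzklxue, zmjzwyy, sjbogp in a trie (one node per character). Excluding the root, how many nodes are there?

For each word, the new-node count is its length minus the longest prefix already in the trie:
  "zrnpvatkqo" → 10 new (z, r, n, p, v, a, t, k, q, o)
  "zmjzgru" → prefix "z" already present; 6 new (m, j, z, g, r, u)
  "zr" → prefix "zr" already present; 0 new (none)
  "zmexncsbw" → prefix "zm" already present; 7 new (e, x, n, c, s, b, w)
  "zcvutqadz" → prefix "z" already present; 8 new (c, v, u, t, q, a, d, z)
  "sjxht" → 5 new (s, j, x, h, t)
  "zrnpvagaj" → prefix "zrnpva" already present; 3 new (g, a, j)
  "zretsd" → prefix "zr" already present; 4 new (e, t, s, d)
  "zmev" → prefix "zme" already present; 1 new (v)
  "zmexncsi" → prefix "zmexncs" already present; 1 new (i)
  "zmexncsbwn" → prefix "zmexncsbw" already present; 1 new (n)
  "zmjzklxue" → prefix "zmjz" already present; 5 new (k, l, x, u, e)
  "zmjzwyy" → prefix "zmjz" already present; 3 new (w, y, y)
  "sjbogp" → prefix "sj" already present; 4 new (b, o, g, p)
Total nodes = 10 + 6 + 0 + 7 + 8 + 5 + 3 + 4 + 1 + 1 + 1 + 5 + 3 + 4 = 58

58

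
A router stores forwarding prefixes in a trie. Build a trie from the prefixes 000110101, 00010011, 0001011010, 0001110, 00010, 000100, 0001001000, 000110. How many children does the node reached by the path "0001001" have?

Follow the path "0001001" to its node, then look at its outgoing edges.
Characters that immediately follow "0001001" among the stored strings: {0, 1}.
That node has 2 child edges.

2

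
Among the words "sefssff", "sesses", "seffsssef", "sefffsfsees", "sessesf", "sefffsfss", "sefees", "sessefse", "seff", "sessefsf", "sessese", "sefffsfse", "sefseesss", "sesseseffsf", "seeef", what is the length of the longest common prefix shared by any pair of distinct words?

Equivalently: take the maximum, over all pairs, of their longest common prefix length.
e.g. "sefffsfse" and "sefffsfsees" share the prefix "sefffsfse" of length 9; no pair shares a longer one.
Longest shared-prefix length: 9

9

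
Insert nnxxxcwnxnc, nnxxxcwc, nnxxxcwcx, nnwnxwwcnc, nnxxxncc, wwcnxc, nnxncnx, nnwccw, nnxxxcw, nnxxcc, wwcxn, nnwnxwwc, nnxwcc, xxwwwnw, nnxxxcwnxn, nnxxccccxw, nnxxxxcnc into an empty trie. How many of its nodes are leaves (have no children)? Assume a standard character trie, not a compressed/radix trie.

A leaf is a node with no children — equivalently, the end of a word that is not a proper prefix of any other stored word.
Those words: "nnwccw", "nnwnxwwcnc", "nnxncnx", "nnxwcc", "nnxxccccxw", "nnxxxcwcx", "nnxxxcwnxnc", "nnxxxncc", "nnxxxxcnc", "wwcnxc", "wwcxn", "xxwwwnw"
Leaf count: 12

12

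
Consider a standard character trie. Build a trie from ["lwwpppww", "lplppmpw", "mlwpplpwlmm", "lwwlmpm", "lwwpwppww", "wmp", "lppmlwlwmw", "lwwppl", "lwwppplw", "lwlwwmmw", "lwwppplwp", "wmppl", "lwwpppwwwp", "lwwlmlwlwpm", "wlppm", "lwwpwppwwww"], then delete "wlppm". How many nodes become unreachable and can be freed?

4

After clearing the end-marker at "wlppm", prune upward until reaching a node still needed by another word.
The suffix "lppm" (4 nodes) is used only by "wlppm"; the node for "w" still has the child "m", so pruning stops there.
Nodes removed: 4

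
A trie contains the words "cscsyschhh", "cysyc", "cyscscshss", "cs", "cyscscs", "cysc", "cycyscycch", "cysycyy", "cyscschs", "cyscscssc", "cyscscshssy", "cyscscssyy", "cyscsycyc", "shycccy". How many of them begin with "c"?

Filter for entries beginning with "c":
Words under "c": cs, cscsyschhh, cycyscycch, cysc, cyscschs, cyscscs, cyscscshss, cyscscshssy, cyscscssc, cyscscssyy, cyscsycyc, cysyc, cysycyy
Count: 13

13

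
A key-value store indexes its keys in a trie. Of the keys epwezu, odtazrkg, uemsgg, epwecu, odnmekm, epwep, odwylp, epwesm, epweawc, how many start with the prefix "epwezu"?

1

Traverse to the node for "epwezu", then collect every word in that subtree.
Matches: "epwezu"
Count: 1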